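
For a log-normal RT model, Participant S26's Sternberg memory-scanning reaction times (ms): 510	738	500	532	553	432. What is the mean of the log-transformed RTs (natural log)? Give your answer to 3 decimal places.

ln(RT): 6.2344, 6.6039, 6.2146, 6.2766, 6.3154, 6.0684
Σ ln(RT) = 37.7134
Mean = 37.7134/6 = 6.28556

6.286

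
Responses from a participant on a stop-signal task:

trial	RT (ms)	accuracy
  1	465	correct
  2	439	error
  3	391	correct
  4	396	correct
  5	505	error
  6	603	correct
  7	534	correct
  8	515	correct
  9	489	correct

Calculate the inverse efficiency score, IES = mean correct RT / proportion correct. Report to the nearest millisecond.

Correct trials (n=7): 465, 391, 396, 603, 534, 515, 489
Mean correct RT = 3393/7 = 484.7143 ms
Proportion correct = 7/9
IES = 484.7143 / (7/9) = 623.204 ms

623 ms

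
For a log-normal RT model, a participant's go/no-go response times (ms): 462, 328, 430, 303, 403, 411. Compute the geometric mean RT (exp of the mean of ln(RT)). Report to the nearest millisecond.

ln(RT): 6.1356, 5.7930, 6.0638, 5.7137, 5.9989, 6.0186
Mean ln(RT) = 35.7236/6 = 5.95394
Geometric mean = exp(5.95394) = 385.27 ms

385 ms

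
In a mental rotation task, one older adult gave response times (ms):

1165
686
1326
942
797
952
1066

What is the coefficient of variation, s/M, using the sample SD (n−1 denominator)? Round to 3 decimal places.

n = 7, Σ = 6934, M = 990.5714
Σ(x−M)² = 282707.714; s = √(282707.714/6) = 217.0667
CV = 217.0667 / 990.5714 = 0.21913

0.219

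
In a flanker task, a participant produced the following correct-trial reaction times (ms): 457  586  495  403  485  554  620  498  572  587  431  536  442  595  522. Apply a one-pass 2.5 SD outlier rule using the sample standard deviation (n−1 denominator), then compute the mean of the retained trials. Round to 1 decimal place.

n = 15, ΣRT = 7783, M = 518.867
Σ(x−M)² = 62567.73; s = √(62567.73/14) = 66.852
Cutoffs: 518.867 ± 2.5·66.852 → [351.7, 686.0]
No RTs fall outside the cutoffs; all 15 retained. Mean = 7783/15 = 518.867

518.9 ms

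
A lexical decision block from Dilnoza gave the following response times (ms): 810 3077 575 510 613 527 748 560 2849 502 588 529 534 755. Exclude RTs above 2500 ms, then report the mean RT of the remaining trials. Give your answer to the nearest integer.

604 ms

Excluded: 2849, 3077
Retained (n=12): Σ = 7251
Mean = 7251/12 = 604.2500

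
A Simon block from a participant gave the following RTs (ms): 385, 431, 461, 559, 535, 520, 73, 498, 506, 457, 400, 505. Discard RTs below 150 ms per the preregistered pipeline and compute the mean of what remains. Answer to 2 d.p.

477.91 ms

Excluded: 73
Retained (n=11): Σ = 5257
Mean = 5257/11 = 477.9091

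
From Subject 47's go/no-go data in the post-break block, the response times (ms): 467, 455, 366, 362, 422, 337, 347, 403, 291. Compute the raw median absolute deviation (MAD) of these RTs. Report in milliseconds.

Sorted: 291, 337, 347, 362, 366, 403, 422, 455, 467 → median = 366
|x − 366|: 101, 89, 0, 4, 56, 29, 19, 37, 75
Sorted deviations: 0, 4, 19, 29, 37, 56, 75, 89, 101 → MAD = 37

37 ms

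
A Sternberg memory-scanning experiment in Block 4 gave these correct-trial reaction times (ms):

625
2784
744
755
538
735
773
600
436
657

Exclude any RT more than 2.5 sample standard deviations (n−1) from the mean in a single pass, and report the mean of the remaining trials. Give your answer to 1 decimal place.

651.4 ms

n = 10, ΣRT = 8647, M = 864.700
Σ(x−M)² = 4196724.10; s = √(4196724.10/9) = 682.864
Cutoffs: 864.700 ± 2.5·682.864 → [-842.5, 2571.9]
Outside: 2784 → excluded.
Retained (n=9): Σ = 5863, mean = 5863/9 = 651.444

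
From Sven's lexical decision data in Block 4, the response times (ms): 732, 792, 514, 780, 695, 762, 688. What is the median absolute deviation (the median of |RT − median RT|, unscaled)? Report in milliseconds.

44 ms

Sorted: 514, 688, 695, 732, 762, 780, 792 → median = 732
|x − 732|: 0, 60, 218, 48, 37, 30, 44
Sorted deviations: 0, 30, 37, 44, 48, 60, 218 → MAD = 44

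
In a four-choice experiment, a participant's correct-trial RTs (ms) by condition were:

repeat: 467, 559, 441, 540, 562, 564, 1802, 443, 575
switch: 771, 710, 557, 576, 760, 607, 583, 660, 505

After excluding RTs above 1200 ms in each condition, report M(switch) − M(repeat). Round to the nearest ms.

118 ms

repeat: exclude 1802
M(repeat) = 4151/8 = 518.875
M(switch) = 5729/9 = 636.556
Difference = 636.556 − 518.875 = 117.681 ms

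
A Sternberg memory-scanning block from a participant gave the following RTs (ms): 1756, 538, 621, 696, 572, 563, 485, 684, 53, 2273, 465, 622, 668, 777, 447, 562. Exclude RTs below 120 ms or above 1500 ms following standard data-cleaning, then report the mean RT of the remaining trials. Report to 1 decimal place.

Excluded: 53, 1756, 2273
Retained (n=13): Σ = 7700
Mean = 7700/13 = 592.3077

592.3 ms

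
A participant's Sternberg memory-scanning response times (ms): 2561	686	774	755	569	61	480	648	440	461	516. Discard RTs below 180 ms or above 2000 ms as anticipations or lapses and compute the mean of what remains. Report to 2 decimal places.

Excluded: 61, 2561
Retained (n=9): Σ = 5329
Mean = 5329/9 = 592.1111

592.11 ms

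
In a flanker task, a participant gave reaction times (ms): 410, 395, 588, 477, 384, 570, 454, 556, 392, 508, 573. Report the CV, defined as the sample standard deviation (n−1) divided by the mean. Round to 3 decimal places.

0.167

n = 11, Σ = 5307, M = 482.4545
Σ(x−M)² = 64676.727; s = √(64676.727/10) = 80.4218
CV = 80.4218 / 482.4545 = 0.16669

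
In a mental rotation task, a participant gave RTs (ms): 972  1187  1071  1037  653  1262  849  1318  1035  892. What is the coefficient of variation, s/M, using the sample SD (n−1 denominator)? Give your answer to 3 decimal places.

n = 10, Σ = 10276, M = 1027.6000
Σ(x−M)² = 360412.400; s = √(360412.400/9) = 200.1145
CV = 200.1145 / 1027.6000 = 0.19474

0.195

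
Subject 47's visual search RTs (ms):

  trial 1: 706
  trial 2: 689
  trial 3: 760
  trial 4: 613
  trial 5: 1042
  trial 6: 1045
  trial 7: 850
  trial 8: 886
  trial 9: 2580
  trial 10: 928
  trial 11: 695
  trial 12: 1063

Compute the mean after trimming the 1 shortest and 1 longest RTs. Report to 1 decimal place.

Sorted: 613, 689, 695, 706, 760, 850, 886, 928, 1042, 1045, 1063, 2580
Drop lowest 1 (613) and highest 1 (2580)
Remaining (n=10): Σ = 8664, mean = 8664/10 = 866.400

866.4 ms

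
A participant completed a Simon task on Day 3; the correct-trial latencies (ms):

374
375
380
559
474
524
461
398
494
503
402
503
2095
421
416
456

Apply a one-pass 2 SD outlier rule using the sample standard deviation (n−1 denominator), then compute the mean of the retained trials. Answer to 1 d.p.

449.3 ms

n = 16, ΣRT = 8835, M = 552.188
Σ(x−M)² = 2587898.44; s = √(2587898.44/15) = 415.363
Cutoffs: 552.188 ± 2·415.363 → [-278.5, 1382.9]
Outside: 2095 → excluded.
Retained (n=15): Σ = 6740, mean = 6740/15 = 449.333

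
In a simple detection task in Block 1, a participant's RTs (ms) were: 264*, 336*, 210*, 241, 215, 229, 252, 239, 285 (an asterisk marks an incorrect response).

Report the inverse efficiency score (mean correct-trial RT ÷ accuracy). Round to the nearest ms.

Correct trials (n=6): 241, 215, 229, 252, 239, 285
Mean correct RT = 1461/6 = 243.5000 ms
Proportion correct = 6/9
IES = 243.5000 / (6/9) = 365.250 ms

365 ms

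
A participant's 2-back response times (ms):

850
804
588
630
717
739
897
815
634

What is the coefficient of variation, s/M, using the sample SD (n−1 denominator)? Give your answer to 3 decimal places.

n = 9, Σ = 6674, M = 741.5556
Σ(x−M)² = 93418.222; s = √(93418.222/8) = 108.0615
CV = 108.0615 / 741.5556 = 0.14572

0.146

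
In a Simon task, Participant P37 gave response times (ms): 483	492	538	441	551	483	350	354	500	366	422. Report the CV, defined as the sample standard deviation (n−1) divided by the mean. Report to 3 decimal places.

0.158

n = 11, Σ = 4980, M = 452.7273
Σ(x−M)² = 51442.182; s = √(51442.182/10) = 71.7232
CV = 71.7232 / 452.7273 = 0.15842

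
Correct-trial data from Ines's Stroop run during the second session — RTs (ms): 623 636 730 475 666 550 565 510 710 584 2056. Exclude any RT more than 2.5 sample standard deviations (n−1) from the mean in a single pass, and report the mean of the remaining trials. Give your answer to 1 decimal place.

n = 11, ΣRT = 8105, M = 736.818
Σ(x−M)² = 1976911.64; s = √(1976911.64/10) = 444.625
Cutoffs: 736.818 ± 2.5·444.625 → [-374.7, 1848.4]
Outside: 2056 → excluded.
Retained (n=10): Σ = 6049, mean = 6049/10 = 604.900

604.9 ms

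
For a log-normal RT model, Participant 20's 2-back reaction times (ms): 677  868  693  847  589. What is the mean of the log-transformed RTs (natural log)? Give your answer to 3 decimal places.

ln(RT): 6.5177, 6.7662, 6.5410, 6.7417, 6.3784
Σ ln(RT) = 32.9450
Mean = 32.9450/5 = 6.58900

6.589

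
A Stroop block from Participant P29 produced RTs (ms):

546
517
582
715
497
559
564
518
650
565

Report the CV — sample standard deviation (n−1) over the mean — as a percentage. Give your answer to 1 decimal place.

11.5%

n = 10, Σ = 5713, M = 571.3000
Σ(x−M)² = 39152.100; s = √(39152.100/9) = 65.9563
CV = 65.9563 / 571.3000 = 0.11545 = 11.545%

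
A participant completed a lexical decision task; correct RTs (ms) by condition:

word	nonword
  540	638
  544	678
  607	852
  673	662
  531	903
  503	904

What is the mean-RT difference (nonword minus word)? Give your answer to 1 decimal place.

206.5 ms

M(word) = 3398/6 = 566.333
M(nonword) = 4637/6 = 772.833
Difference = 772.833 − 566.333 = 206.500 ms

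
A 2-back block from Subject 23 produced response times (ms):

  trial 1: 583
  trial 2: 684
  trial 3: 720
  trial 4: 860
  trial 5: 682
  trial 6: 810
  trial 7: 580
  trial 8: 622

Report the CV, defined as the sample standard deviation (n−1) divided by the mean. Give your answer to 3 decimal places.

0.147

n = 8, Σ = 5541, M = 692.6250
Σ(x−M)² = 72417.875; s = √(72417.875/7) = 101.7124
CV = 101.7124 / 692.6250 = 0.14685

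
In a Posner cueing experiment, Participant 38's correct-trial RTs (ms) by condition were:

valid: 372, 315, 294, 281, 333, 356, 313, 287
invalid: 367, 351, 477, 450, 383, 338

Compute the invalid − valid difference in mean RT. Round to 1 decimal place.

M(valid) = 2551/8 = 318.875
M(invalid) = 2366/6 = 394.333
Difference = 394.333 − 318.875 = 75.458 ms

75.5 ms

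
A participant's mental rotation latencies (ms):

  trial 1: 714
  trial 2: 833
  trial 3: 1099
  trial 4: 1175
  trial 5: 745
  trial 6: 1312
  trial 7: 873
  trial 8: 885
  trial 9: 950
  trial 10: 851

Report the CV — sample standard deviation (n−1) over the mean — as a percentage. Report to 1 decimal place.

n = 10, Σ = 9437, M = 943.7000
Σ(x−M)² = 334838.100; s = √(334838.100/9) = 192.8840
CV = 192.8840 / 943.7000 = 0.20439 = 20.439%

20.4%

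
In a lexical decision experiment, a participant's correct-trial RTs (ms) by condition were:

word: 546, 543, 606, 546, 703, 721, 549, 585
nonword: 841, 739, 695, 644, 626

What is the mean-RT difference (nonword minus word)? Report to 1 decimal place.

M(word) = 4799/8 = 599.875
M(nonword) = 3545/5 = 709.000
Difference = 709.000 − 599.875 = 109.125 ms

109.1 ms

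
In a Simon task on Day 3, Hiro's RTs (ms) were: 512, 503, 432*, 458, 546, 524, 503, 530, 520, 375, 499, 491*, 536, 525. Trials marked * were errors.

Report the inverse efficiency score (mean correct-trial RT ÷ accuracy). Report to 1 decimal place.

Correct trials (n=12): 512, 503, 458, 546, 524, 503, 530, 520, 375, 499, 536, 525
Mean correct RT = 6031/12 = 502.5833 ms
Proportion correct = 12/14
IES = 502.5833 / (12/14) = 586.347 ms

586.3 ms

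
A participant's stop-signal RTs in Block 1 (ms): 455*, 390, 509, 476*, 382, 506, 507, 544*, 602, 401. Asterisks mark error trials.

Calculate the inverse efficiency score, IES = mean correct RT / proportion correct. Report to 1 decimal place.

672.9 ms

Correct trials (n=7): 390, 509, 382, 506, 507, 602, 401
Mean correct RT = 3297/7 = 471.0000 ms
Proportion correct = 7/10
IES = 471.0000 / (7/10) = 672.857 ms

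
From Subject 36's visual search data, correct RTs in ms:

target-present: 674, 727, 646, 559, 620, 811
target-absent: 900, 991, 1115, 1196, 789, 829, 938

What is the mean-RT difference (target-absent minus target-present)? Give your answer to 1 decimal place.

M(target-present) = 4037/6 = 672.833
M(target-absent) = 6758/7 = 965.429
Difference = 965.429 − 672.833 = 292.595 ms

292.6 ms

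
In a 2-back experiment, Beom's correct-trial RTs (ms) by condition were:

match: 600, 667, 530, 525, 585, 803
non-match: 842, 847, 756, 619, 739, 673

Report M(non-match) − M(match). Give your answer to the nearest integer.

M(match) = 3710/6 = 618.333
M(non-match) = 4476/6 = 746.000
Difference = 746.000 − 618.333 = 127.667 ms

128 ms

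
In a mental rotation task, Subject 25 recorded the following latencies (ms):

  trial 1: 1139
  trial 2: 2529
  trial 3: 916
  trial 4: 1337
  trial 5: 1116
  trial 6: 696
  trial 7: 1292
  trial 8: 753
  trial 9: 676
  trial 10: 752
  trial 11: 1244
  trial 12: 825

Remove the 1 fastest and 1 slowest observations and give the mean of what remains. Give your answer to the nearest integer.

Sorted: 676, 696, 752, 753, 825, 916, 1116, 1139, 1244, 1292, 1337, 2529
Drop lowest 1 (676) and highest 1 (2529)
Remaining (n=10): Σ = 10070, mean = 10070/10 = 1007.000

1007 ms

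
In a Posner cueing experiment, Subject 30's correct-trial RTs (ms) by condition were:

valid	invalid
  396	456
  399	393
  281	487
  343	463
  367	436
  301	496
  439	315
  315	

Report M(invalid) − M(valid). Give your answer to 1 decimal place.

M(valid) = 2841/8 = 355.125
M(invalid) = 3046/7 = 435.143
Difference = 435.143 − 355.125 = 80.018 ms

80.0 ms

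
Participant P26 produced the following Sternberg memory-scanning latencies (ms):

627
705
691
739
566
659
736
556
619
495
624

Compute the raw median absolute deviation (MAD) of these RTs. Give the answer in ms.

64 ms

Sorted: 495, 556, 566, 619, 624, 627, 659, 691, 705, 736, 739 → median = 627
|x − 627|: 0, 78, 64, 112, 61, 32, 109, 71, 8, 132, 3
Sorted deviations: 0, 3, 8, 32, 61, 64, 71, 78, 109, 112, 132 → MAD = 64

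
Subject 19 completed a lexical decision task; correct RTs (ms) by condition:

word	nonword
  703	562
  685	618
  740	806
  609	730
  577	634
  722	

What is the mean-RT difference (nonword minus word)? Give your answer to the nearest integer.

-3 ms

M(word) = 4036/6 = 672.667
M(nonword) = 3350/5 = 670.000
Difference = 670.000 − 672.667 = -2.667 ms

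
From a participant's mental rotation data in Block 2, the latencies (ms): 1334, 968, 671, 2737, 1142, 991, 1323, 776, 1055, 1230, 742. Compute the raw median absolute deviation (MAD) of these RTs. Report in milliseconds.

Sorted: 671, 742, 776, 968, 991, 1055, 1142, 1230, 1323, 1334, 2737 → median = 1055
|x − 1055|: 279, 87, 384, 1682, 87, 64, 268, 279, 0, 175, 313
Sorted deviations: 0, 64, 87, 87, 175, 268, 279, 279, 313, 384, 1682 → MAD = 268

268 ms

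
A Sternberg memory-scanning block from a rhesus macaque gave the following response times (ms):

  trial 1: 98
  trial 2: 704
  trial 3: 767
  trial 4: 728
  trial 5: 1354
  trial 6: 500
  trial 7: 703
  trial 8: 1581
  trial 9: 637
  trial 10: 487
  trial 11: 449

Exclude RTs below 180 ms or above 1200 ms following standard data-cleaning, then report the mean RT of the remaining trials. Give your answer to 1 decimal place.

621.9 ms

Excluded: 98, 1354, 1581
Retained (n=8): Σ = 4975
Mean = 4975/8 = 621.8750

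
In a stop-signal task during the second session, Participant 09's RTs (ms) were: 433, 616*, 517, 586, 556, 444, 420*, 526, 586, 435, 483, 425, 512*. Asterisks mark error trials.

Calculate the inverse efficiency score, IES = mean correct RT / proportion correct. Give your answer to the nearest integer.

649 ms

Correct trials (n=10): 433, 517, 586, 556, 444, 526, 586, 435, 483, 425
Mean correct RT = 4991/10 = 499.1000 ms
Proportion correct = 10/13
IES = 499.1000 / (10/13) = 648.830 ms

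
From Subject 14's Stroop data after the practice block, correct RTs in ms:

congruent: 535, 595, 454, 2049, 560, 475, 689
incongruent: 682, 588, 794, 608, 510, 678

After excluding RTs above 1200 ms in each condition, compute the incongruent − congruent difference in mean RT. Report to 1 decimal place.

congruent: exclude 2049
M(congruent) = 3308/6 = 551.333
M(incongruent) = 3860/6 = 643.333
Difference = 643.333 − 551.333 = 92.000 ms

92.0 ms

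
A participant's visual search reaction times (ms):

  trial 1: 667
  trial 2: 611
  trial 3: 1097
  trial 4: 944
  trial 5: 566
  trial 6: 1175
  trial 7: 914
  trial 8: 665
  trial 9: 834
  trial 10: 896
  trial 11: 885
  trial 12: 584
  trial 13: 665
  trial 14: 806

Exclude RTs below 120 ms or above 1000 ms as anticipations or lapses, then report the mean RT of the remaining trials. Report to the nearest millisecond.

Excluded: 1097, 1175
Retained (n=12): Σ = 9037
Mean = 9037/12 = 753.0833

753 ms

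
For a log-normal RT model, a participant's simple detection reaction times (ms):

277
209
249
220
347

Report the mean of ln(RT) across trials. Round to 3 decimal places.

5.545

ln(RT): 5.6240, 5.3423, 5.5175, 5.3936, 5.8493
Σ ln(RT) = 27.7268
Mean = 27.7268/5 = 5.54535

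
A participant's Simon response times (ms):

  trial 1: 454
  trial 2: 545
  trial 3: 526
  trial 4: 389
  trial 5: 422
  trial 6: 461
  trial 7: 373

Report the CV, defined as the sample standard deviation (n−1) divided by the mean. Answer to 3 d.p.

n = 7, Σ = 3170, M = 452.8571
Σ(x−M)² = 25314.857; s = √(25314.857/6) = 64.9549
CV = 64.9549 / 452.8571 = 0.14343

0.143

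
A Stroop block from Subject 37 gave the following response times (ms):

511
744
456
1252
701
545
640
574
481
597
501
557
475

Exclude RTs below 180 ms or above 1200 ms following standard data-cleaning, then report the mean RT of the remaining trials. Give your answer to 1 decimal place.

Excluded: 1252
Retained (n=12): Σ = 6782
Mean = 6782/12 = 565.1667

565.2 ms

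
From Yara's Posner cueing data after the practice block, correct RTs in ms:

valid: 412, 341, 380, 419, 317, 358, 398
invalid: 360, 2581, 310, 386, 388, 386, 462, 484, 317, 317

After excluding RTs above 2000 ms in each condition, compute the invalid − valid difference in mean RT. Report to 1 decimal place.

3.9 ms

invalid: exclude 2581
M(valid) = 2625/7 = 375.000
M(invalid) = 3410/9 = 378.889
Difference = 378.889 − 375.000 = 3.889 ms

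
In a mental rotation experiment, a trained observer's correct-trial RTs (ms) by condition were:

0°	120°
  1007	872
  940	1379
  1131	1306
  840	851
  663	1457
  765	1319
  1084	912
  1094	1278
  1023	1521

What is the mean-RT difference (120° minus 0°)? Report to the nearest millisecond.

M(0°) = 8547/9 = 949.667
M(120°) = 10895/9 = 1210.556
Difference = 1210.556 − 949.667 = 260.889 ms

261 ms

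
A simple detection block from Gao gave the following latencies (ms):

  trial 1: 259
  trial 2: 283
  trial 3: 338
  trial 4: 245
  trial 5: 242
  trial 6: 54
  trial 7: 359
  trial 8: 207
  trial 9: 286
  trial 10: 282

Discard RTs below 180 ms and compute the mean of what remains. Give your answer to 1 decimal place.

277.9 ms

Excluded: 54
Retained (n=9): Σ = 2501
Mean = 2501/9 = 277.8889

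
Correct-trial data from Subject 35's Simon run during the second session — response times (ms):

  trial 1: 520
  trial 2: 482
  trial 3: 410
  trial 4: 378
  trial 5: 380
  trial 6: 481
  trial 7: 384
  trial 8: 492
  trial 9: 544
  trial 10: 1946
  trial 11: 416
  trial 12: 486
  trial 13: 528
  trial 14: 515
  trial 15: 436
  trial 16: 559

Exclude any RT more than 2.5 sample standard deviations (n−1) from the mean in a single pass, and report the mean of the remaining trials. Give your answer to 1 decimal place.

467.4 ms

n = 16, ΣRT = 8957, M = 559.812
Σ(x−M)² = 2103438.44; s = √(2103438.44/15) = 374.472
Cutoffs: 559.812 ± 2.5·374.472 → [-376.4, 1496.0]
Outside: 1946 → excluded.
Retained (n=15): Σ = 7011, mean = 7011/15 = 467.400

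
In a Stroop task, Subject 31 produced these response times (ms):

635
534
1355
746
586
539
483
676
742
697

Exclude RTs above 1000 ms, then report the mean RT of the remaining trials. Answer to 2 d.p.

626.44 ms

Excluded: 1355
Retained (n=9): Σ = 5638
Mean = 5638/9 = 626.4444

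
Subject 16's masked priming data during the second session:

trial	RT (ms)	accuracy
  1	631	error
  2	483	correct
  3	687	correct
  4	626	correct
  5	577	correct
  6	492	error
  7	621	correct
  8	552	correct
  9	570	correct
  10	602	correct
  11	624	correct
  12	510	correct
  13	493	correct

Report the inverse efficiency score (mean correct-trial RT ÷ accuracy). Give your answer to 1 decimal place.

681.7 ms

Correct trials (n=11): 483, 687, 626, 577, 621, 552, 570, 602, 624, 510, 493
Mean correct RT = 6345/11 = 576.8182 ms
Proportion correct = 11/13
IES = 576.8182 / (11/13) = 681.694 ms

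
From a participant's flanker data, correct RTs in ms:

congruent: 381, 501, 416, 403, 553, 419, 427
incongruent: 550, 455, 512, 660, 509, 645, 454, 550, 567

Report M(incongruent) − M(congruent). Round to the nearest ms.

M(congruent) = 3100/7 = 442.857
M(incongruent) = 4902/9 = 544.667
Difference = 544.667 − 442.857 = 101.810 ms

102 ms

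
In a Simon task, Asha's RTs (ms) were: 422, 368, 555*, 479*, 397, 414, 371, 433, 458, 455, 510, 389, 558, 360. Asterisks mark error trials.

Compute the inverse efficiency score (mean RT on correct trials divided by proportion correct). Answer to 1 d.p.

Correct trials (n=12): 422, 368, 397, 414, 371, 433, 458, 455, 510, 389, 558, 360
Mean correct RT = 5135/12 = 427.9167 ms
Proportion correct = 12/14
IES = 427.9167 / (12/14) = 499.236 ms

499.2 ms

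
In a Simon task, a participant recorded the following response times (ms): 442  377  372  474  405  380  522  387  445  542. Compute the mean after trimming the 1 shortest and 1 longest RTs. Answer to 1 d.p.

Sorted: 372, 377, 380, 387, 405, 442, 445, 474, 522, 542
Drop lowest 1 (372) and highest 1 (542)
Remaining (n=8): Σ = 3432, mean = 3432/8 = 429.000

429.0 ms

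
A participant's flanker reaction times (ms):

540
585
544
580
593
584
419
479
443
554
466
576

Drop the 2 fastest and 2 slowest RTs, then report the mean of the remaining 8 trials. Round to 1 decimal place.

540.4 ms

Sorted: 419, 443, 466, 479, 540, 544, 554, 576, 580, 584, 585, 593
Drop lowest 2 (419, 443) and highest 2 (585, 593)
Remaining (n=8): Σ = 4323, mean = 4323/8 = 540.375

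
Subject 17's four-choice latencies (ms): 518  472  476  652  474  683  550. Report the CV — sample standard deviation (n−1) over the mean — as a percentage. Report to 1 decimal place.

n = 7, Σ = 3825, M = 546.4286
Σ(x−M)² = 46363.714; s = √(46363.714/6) = 87.9050
CV = 87.9050 / 546.4286 = 0.16087 = 16.087%

16.1%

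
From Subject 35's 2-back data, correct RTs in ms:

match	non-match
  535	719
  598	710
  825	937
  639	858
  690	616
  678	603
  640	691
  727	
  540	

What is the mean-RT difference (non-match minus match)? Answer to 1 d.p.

81.0 ms

M(match) = 5872/9 = 652.444
M(non-match) = 5134/7 = 733.429
Difference = 733.429 − 652.444 = 80.984 ms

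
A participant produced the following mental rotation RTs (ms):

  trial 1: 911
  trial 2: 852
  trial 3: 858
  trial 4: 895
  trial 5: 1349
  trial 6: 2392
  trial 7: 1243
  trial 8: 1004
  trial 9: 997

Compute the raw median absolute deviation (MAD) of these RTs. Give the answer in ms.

139 ms

Sorted: 852, 858, 895, 911, 997, 1004, 1243, 1349, 2392 → median = 997
|x − 997|: 86, 145, 139, 102, 352, 1395, 246, 7, 0
Sorted deviations: 0, 7, 86, 102, 139, 145, 246, 352, 1395 → MAD = 139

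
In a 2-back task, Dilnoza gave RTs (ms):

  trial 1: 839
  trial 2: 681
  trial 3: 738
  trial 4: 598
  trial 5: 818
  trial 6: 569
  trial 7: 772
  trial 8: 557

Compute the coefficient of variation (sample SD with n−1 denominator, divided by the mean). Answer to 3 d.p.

n = 8, Σ = 5572, M = 696.5000
Σ(x−M)² = 88150.000; s = √(88150.000/7) = 112.2179
CV = 112.2179 / 696.5000 = 0.16112

0.161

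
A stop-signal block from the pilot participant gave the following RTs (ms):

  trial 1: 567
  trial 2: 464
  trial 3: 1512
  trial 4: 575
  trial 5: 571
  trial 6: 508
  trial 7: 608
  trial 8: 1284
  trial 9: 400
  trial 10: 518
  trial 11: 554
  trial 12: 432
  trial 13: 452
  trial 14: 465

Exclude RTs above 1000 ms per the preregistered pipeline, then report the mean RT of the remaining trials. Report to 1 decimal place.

509.5 ms

Excluded: 1284, 1512
Retained (n=12): Σ = 6114
Mean = 6114/12 = 509.5000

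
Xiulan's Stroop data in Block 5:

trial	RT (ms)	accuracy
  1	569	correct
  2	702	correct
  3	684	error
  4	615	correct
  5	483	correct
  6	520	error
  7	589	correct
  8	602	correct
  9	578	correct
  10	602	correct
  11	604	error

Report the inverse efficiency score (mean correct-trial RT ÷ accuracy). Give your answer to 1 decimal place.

814.7 ms

Correct trials (n=8): 569, 702, 615, 483, 589, 602, 578, 602
Mean correct RT = 4740/8 = 592.5000 ms
Proportion correct = 8/11
IES = 592.5000 / (8/11) = 814.688 ms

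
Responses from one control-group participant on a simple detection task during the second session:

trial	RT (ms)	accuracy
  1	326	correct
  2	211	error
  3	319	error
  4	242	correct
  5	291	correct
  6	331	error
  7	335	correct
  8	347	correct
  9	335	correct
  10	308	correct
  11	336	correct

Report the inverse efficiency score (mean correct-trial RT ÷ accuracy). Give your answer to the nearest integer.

433 ms

Correct trials (n=8): 326, 242, 291, 335, 347, 335, 308, 336
Mean correct RT = 2520/8 = 315.0000 ms
Proportion correct = 8/11
IES = 315.0000 / (8/11) = 433.125 ms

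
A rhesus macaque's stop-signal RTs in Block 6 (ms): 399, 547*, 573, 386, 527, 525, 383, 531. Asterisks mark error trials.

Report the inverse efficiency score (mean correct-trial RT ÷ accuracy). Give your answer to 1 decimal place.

Correct trials (n=7): 399, 573, 386, 527, 525, 383, 531
Mean correct RT = 3324/7 = 474.8571 ms
Proportion correct = 7/8
IES = 474.8571 / (7/8) = 542.694 ms

542.7 ms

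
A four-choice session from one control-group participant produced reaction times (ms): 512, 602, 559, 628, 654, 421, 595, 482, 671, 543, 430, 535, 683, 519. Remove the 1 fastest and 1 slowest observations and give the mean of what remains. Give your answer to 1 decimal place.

560.8 ms

Sorted: 421, 430, 482, 512, 519, 535, 543, 559, 595, 602, 628, 654, 671, 683
Drop lowest 1 (421) and highest 1 (683)
Remaining (n=12): Σ = 6730, mean = 6730/12 = 560.833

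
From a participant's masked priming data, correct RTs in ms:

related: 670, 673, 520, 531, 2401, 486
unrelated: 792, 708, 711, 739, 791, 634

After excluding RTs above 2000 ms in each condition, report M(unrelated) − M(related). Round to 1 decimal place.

related: exclude 2401
M(related) = 2880/5 = 576.000
M(unrelated) = 4375/6 = 729.167
Difference = 729.167 − 576.000 = 153.167 ms

153.2 ms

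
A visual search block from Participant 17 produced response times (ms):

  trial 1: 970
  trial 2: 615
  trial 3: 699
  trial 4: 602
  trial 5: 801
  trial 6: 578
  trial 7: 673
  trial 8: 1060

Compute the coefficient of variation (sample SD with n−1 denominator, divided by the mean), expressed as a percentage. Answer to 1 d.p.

23.9%

n = 8, Σ = 5998, M = 749.7500
Σ(x−M)² = 225343.500; s = √(225343.500/7) = 179.4211
CV = 179.4211 / 749.7500 = 0.23931 = 23.931%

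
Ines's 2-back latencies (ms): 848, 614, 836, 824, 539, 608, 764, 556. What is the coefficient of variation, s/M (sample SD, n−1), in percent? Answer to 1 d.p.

18.9%

n = 8, Σ = 5589, M = 698.6250
Σ(x−M)² = 122373.875; s = √(122373.875/7) = 132.2194
CV = 132.2194 / 698.6250 = 0.18926 = 18.926%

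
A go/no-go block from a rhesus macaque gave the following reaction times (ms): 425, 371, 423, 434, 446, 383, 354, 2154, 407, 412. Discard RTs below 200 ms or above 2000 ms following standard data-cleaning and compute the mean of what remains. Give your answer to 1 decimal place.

406.1 ms

Excluded: 2154
Retained (n=9): Σ = 3655
Mean = 3655/9 = 406.1111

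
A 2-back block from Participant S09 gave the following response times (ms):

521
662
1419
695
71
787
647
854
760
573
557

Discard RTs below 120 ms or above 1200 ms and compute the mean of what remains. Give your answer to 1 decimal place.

Excluded: 71, 1419
Retained (n=9): Σ = 6056
Mean = 6056/9 = 672.8889

672.9 ms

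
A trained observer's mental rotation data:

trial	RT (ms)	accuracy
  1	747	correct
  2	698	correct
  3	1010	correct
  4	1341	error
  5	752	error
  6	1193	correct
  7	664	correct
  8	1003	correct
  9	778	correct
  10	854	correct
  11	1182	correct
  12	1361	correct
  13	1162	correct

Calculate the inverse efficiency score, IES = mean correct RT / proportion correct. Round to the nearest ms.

Correct trials (n=11): 747, 698, 1010, 1193, 664, 1003, 778, 854, 1182, 1361, 1162
Mean correct RT = 10652/11 = 968.3636 ms
Proportion correct = 11/13
IES = 968.3636 / (11/13) = 1144.430 ms

1144 ms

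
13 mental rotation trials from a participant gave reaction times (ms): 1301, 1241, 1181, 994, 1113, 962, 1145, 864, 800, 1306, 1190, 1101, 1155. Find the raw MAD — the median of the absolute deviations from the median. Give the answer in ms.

96 ms

Sorted: 800, 864, 962, 994, 1101, 1113, 1145, 1155, 1181, 1190, 1241, 1301, 1306 → median = 1145
|x − 1145|: 156, 96, 36, 151, 32, 183, 0, 281, 345, 161, 45, 44, 10
Sorted deviations: 0, 10, 32, 36, 44, 45, 96, 151, 156, 161, 183, 281, 345 → MAD = 96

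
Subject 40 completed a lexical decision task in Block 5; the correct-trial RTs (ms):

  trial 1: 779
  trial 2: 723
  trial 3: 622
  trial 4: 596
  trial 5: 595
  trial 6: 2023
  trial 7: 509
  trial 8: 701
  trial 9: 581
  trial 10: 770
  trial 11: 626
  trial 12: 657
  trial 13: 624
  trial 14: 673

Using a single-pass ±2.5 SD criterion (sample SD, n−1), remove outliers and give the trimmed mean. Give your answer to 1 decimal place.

n = 14, ΣRT = 10479, M = 748.500
Σ(x−M)² = 1821465.50; s = √(1821465.50/13) = 374.316
Cutoffs: 748.500 ± 2.5·374.316 → [-187.3, 1684.3]
Outside: 2023 → excluded.
Retained (n=13): Σ = 8456, mean = 8456/13 = 650.462

650.5 ms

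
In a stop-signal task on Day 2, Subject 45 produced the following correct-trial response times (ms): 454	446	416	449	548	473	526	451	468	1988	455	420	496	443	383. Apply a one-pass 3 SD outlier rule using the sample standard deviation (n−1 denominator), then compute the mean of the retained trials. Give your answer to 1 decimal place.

n = 15, ΣRT = 8416, M = 561.067
Σ(x−M)² = 2205408.93; s = √(2205408.93/14) = 396.899
Cutoffs: 561.067 ± 3·396.899 → [-629.6, 1751.8]
Outside: 1988 → excluded.
Retained (n=14): Σ = 6428, mean = 6428/14 = 459.143

459.1 ms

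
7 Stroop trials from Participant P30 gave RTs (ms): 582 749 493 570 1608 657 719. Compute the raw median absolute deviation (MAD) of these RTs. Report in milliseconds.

Sorted: 493, 570, 582, 657, 719, 749, 1608 → median = 657
|x − 657|: 75, 92, 164, 87, 951, 0, 62
Sorted deviations: 0, 62, 75, 87, 92, 164, 951 → MAD = 87

87 ms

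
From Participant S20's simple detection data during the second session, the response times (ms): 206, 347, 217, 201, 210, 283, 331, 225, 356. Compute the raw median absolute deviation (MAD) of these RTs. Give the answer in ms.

Sorted: 201, 206, 210, 217, 225, 283, 331, 347, 356 → median = 225
|x − 225|: 19, 122, 8, 24, 15, 58, 106, 0, 131
Sorted deviations: 0, 8, 15, 19, 24, 58, 106, 122, 131 → MAD = 24

24 ms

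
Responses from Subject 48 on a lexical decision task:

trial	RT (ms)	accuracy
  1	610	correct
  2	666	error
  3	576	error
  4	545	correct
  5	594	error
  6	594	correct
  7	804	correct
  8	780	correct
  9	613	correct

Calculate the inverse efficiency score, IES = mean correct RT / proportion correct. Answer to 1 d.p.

986.5 ms

Correct trials (n=6): 610, 545, 594, 804, 780, 613
Mean correct RT = 3946/6 = 657.6667 ms
Proportion correct = 6/9
IES = 657.6667 / (6/9) = 986.500 ms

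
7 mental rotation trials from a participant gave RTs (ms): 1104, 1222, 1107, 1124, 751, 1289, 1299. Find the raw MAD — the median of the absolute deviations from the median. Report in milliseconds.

98 ms

Sorted: 751, 1104, 1107, 1124, 1222, 1289, 1299 → median = 1124
|x − 1124|: 20, 98, 17, 0, 373, 165, 175
Sorted deviations: 0, 17, 20, 98, 165, 175, 373 → MAD = 98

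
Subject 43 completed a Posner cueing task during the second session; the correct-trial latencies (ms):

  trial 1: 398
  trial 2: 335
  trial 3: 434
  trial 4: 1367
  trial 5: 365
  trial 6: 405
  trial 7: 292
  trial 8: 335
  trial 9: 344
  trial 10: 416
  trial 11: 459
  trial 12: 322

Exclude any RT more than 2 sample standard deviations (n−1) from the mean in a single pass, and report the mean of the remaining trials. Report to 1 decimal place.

373.2 ms

n = 12, ΣRT = 5472, M = 456.000
Σ(x−M)² = 932938.00; s = √(932938.00/11) = 291.226
Cutoffs: 456.000 ± 2·291.226 → [-126.5, 1038.5]
Outside: 1367 → excluded.
Retained (n=11): Σ = 4105, mean = 4105/11 = 373.182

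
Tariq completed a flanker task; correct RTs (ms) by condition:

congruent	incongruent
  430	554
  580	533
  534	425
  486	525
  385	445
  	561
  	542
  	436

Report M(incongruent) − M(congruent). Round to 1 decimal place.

M(congruent) = 2415/5 = 483.000
M(incongruent) = 4021/8 = 502.625
Difference = 502.625 − 483.000 = 19.625 ms

19.6 ms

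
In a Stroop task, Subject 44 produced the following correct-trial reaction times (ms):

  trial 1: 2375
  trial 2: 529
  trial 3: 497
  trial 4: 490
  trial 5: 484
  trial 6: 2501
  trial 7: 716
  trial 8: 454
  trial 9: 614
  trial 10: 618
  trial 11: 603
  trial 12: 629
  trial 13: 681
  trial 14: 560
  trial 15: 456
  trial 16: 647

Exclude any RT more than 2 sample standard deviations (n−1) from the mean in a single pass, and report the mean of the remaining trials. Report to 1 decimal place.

n = 16, ΣRT = 12854, M = 803.375
Σ(x−M)² = 6211097.75; s = √(6211097.75/15) = 643.485
Cutoffs: 803.375 ± 2·643.485 → [-483.6, 2090.3]
Outside: 2375, 2501 → excluded.
Retained (n=14): Σ = 7978, mean = 7978/14 = 569.857

569.9 ms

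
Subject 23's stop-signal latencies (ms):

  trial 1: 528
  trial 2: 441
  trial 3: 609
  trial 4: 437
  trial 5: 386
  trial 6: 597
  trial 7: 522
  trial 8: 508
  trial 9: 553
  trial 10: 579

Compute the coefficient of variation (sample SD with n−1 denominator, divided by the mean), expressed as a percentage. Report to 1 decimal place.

14.4%

n = 10, Σ = 5160, M = 516.0000
Σ(x−M)² = 49558.000; s = √(49558.000/9) = 74.2054
CV = 74.2054 / 516.0000 = 0.14381 = 14.381%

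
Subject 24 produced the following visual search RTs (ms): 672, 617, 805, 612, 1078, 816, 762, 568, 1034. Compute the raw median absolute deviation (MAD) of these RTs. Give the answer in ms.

Sorted: 568, 612, 617, 672, 762, 805, 816, 1034, 1078 → median = 762
|x − 762|: 90, 145, 43, 150, 316, 54, 0, 194, 272
Sorted deviations: 0, 43, 54, 90, 145, 150, 194, 272, 316 → MAD = 145

145 ms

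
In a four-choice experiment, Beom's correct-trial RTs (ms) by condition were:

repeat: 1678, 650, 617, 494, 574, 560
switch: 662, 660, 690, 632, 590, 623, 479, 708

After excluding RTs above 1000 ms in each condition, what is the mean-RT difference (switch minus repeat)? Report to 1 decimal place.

repeat: exclude 1678
M(repeat) = 2895/5 = 579.000
M(switch) = 5044/8 = 630.500
Difference = 630.500 − 579.000 = 51.500 ms

51.5 ms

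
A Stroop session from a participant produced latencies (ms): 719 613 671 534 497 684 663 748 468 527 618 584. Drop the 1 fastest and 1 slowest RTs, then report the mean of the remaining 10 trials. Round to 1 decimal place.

Sorted: 468, 497, 527, 534, 584, 613, 618, 663, 671, 684, 719, 748
Drop lowest 1 (468) and highest 1 (748)
Remaining (n=10): Σ = 6110, mean = 6110/10 = 611.000

611.0 ms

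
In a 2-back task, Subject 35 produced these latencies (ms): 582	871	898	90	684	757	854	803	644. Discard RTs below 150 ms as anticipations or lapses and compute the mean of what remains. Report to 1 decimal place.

Excluded: 90
Retained (n=8): Σ = 6093
Mean = 6093/8 = 761.6250

761.6 ms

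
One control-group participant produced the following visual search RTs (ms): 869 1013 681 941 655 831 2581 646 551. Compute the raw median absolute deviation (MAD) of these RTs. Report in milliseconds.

Sorted: 551, 646, 655, 681, 831, 869, 941, 1013, 2581 → median = 831
|x − 831|: 38, 182, 150, 110, 176, 0, 1750, 185, 280
Sorted deviations: 0, 38, 110, 150, 176, 182, 185, 280, 1750 → MAD = 176

176 ms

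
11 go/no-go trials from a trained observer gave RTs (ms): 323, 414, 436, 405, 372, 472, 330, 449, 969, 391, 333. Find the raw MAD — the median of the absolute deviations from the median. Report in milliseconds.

Sorted: 323, 330, 333, 372, 391, 405, 414, 436, 449, 472, 969 → median = 405
|x − 405|: 82, 9, 31, 0, 33, 67, 75, 44, 564, 14, 72
Sorted deviations: 0, 9, 14, 31, 33, 44, 67, 72, 75, 82, 564 → MAD = 44

44 ms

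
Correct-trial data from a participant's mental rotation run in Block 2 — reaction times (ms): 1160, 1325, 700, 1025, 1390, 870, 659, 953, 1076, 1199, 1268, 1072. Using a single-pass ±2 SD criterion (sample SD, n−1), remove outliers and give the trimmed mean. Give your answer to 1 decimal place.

n = 12, ΣRT = 12697, M = 1058.083
Σ(x−M)² = 591240.92; s = √(591240.92/11) = 231.839
Cutoffs: 1058.083 ± 2·231.839 → [594.4, 1521.8]
No RTs fall outside the cutoffs; all 12 retained. Mean = 12697/12 = 1058.083

1058.1 ms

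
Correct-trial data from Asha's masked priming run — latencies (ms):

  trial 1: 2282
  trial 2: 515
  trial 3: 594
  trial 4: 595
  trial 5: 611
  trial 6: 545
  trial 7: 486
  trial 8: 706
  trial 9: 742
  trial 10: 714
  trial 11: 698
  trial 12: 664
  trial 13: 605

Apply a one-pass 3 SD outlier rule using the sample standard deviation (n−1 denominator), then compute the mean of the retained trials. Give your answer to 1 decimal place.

n = 13, ΣRT = 9757, M = 750.538
Σ(x−M)² = 2616069.23; s = √(2616069.23/12) = 466.911
Cutoffs: 750.538 ± 3·466.911 → [-650.2, 2151.3]
Outside: 2282 → excluded.
Retained (n=12): Σ = 7475, mean = 7475/12 = 622.917

622.9 ms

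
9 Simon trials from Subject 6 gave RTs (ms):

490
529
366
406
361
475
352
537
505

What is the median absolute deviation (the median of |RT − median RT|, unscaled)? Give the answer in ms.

Sorted: 352, 361, 366, 406, 475, 490, 505, 529, 537 → median = 475
|x − 475|: 15, 54, 109, 69, 114, 0, 123, 62, 30
Sorted deviations: 0, 15, 30, 54, 62, 69, 109, 114, 123 → MAD = 62

62 ms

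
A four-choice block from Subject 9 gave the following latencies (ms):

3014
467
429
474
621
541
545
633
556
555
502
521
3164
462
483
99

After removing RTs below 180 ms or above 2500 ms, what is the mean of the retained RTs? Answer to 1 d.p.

Excluded: 99, 3014, 3164
Retained (n=13): Σ = 6789
Mean = 6789/13 = 522.2308

522.2 ms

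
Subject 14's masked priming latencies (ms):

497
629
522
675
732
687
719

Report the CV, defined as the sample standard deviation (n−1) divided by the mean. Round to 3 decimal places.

n = 7, Σ = 4461, M = 637.2857
Σ(x−M)² = 52581.429; s = √(52581.429/6) = 93.6139
CV = 93.6139 / 637.2857 = 0.14689

0.147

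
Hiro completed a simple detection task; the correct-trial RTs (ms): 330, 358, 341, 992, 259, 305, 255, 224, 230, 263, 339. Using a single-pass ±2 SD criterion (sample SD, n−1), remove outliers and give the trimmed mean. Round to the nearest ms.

290 ms

n = 11, ΣRT = 3896, M = 354.182
Σ(x−M)² = 469813.64; s = √(469813.64/10) = 216.752
Cutoffs: 354.182 ± 2·216.752 → [-79.3, 787.7]
Outside: 992 → excluded.
Retained (n=10): Σ = 2904, mean = 2904/10 = 290.400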